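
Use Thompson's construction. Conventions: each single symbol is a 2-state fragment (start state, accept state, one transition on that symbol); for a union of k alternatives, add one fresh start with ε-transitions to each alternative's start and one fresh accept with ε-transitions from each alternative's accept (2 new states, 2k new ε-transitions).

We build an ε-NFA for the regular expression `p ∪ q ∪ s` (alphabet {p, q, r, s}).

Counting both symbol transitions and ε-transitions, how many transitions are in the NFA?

Bottom-up over the parse tree:
Each of the 3 symbol leaves contributes 1 transition (1 symbol, 0 ε).
  p ∪ q ∪ s = 9 transitions (3 symbol, 6 ε)

9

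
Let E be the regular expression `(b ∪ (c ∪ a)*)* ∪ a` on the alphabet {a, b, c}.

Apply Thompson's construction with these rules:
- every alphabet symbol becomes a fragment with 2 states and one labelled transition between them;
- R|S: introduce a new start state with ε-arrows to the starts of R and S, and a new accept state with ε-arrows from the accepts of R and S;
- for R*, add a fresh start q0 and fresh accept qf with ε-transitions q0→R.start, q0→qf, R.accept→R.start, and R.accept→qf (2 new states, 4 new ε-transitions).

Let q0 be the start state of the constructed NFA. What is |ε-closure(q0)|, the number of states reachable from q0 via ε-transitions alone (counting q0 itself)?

13

Compute the ε-closure size of each fragment's start state recursively; a symbol fragment's start has no outgoing ε-edge, so its closure is just itself (size 1).
  c ∪ a → new start ε-reaches every alternative's start; none of them accept ε, so the new accept is not reached: |closure| = 1 + 1 + 1 = 3
  (c ∪ a)* → the star's fresh start ε-reaches both the body's start and the fresh accept: |closure| = 2 + 3 = 5
  b ∪ (c ∪ a)* → |closure| = 1 (new start) + (1 + 5) + 1 (new accept, since some branch ε-reaches its own accept) = 8
  (b ∪ (c ∪ a)*)* → the star's fresh start ε-reaches both the body's start and the fresh accept: |closure| = 2 + 8 = 10
  (b ∪ (c ∪ a)*)* ∪ a → |closure| = 1 (new start) + (10 + 1) + 1 (new accept, since some branch ε-reaches its own accept) = 13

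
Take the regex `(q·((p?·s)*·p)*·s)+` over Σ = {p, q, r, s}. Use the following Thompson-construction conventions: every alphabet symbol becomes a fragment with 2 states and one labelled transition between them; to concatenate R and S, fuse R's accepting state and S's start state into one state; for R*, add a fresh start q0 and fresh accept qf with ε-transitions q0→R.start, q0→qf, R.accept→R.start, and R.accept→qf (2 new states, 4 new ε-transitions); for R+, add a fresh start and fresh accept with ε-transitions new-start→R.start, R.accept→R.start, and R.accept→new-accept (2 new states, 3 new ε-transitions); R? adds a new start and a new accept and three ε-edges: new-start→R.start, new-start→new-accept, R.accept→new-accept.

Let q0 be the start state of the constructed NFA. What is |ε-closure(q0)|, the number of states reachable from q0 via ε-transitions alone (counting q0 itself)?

2

Let C(F) = |ε-closure(F.start)| within fragment F, and note whether F accepts ε. Symbol fragments have C = 1 and do not accept ε. Then:
  p? : C = 1 (new start) + 1 (body) + 1 (new accept, via ε) = 3
  p?·s : C = 3 + (1−1) = 3 (closure spills across the concat boundary because the left factor accepts ε)
  (p?·s)* : C = 1 (new start) + 3 (body) + 1 (new accept) = 5
  (p?·s)*·p : the left operand accepts ε, so the closure extends into the next operand (the shared merged state is already counted); C = 5 + (1−1) = 5
  ((p?·s)*·p)* : the star's fresh start ε-reaches both the body's start and the fresh accept: C = 2 + 5 = 7
  q·((p?·s)*·p)*·s : same as the first factor's closure: C = 1
  (q·((p?·s)*·p)*·s)+ : C = 1 + 1 = 2 (the body doesn't accept ε, so the new accept is not reached)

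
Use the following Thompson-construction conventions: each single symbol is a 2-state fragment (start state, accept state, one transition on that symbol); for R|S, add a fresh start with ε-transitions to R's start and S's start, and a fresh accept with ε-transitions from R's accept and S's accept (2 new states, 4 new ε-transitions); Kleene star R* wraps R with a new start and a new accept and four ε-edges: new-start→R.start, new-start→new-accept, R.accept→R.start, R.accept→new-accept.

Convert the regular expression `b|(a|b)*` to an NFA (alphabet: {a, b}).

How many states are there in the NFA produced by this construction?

Bottom-up over the parse tree:
Each of the 3 symbol leaves contributes a 2-state fragment.
  a|b — 6 states
  (a|b)* — 8 states
  b|(a|b)* — 12 states

12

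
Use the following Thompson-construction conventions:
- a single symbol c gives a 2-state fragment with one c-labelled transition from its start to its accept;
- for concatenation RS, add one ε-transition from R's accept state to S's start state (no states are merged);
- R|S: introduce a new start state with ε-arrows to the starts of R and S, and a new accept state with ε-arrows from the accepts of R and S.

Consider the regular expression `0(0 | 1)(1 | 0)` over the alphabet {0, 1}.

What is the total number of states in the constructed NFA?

Building bottom-up:
Each of the 5 symbol leaves contributes a 2-state fragment.
  0 | 1 = 6 states
  1 | 0 = 6 states
  0(0 | 1)(1 | 0) = 14 states

14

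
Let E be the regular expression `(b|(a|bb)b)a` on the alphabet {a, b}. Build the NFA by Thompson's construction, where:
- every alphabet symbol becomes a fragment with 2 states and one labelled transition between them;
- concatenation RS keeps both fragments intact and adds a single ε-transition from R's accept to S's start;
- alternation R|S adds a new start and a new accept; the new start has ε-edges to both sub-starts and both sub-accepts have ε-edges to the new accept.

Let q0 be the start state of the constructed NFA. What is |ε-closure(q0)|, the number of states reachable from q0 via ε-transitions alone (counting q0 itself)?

5

Compute the ε-closure size of each fragment's start state recursively; a symbol fragment's start has no outgoing ε-edge, so its closure is just itself (size 1).
  bb → |ε-closure| equals the left operand's closure size = 1 (its accept is not ε-reachable, so the closure stops there)
  a|bb → |ε-closure| = 1 + 1 + 1 = 3 (the new accept is not ε-reachable since no branch accepts ε)
  (a|bb)b → |ε-closure| equals the left operand's closure size = 3 (its accept is not ε-reachable, so the closure stops there)
  b|(a|bb)b → new start ε-reaches every alternative's start; none of them accept ε, so the new accept is not reached: |ε-closure| = 1 + 1 + 3 = 5
  (b|(a|bb)b)a → |ε-closure| equals the left operand's closure size = 5 (its accept is not ε-reachable, so the closure stops there)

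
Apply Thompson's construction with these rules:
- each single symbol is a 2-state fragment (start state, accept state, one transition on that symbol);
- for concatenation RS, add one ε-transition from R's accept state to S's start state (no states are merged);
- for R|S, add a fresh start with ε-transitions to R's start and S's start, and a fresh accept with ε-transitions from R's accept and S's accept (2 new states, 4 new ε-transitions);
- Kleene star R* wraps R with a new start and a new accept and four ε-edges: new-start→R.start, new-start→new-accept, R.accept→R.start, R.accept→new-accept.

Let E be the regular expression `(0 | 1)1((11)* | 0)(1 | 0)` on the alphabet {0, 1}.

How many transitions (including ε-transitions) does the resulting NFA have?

28

By structural recursion:
Each of the 8 symbol leaves contributes 1 transition (1 symbol, 0 ε).
  0 | 1 : 6 transitions (2 symbol, 4 ε)
  11 : 3 transitions (2 symbol, 1 ε)
  (11)* : 7 transitions (2 symbol, 5 ε)
  (11)* | 0 : 12 transitions (3 symbol, 9 ε)
  1 | 0 : 6 transitions (2 symbol, 4 ε)
  (0 | 1)1((11)* | 0)(1 | 0) : 28 transitions (8 symbol, 20 ε)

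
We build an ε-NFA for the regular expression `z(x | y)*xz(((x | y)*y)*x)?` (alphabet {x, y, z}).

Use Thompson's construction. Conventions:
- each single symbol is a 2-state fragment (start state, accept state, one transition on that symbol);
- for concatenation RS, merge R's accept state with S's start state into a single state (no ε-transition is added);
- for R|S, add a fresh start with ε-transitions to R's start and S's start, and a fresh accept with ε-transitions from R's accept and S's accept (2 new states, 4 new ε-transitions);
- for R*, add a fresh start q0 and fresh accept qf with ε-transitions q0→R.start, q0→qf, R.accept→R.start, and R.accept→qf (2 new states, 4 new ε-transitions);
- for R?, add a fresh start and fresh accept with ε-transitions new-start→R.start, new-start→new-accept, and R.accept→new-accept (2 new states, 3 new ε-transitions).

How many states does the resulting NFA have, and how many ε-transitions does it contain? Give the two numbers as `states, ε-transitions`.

24, 23

Recursing over subexpressions:
Each of the 9 symbol leaves contributes 2 states and 0 ε-transitions.
  x | y — 6 states, 4 ε-transitions
  (x | y)* — 8 states, 8 ε-transitions
  x | y — 6 states, 4 ε-transitions
  (x | y)* — 8 states, 8 ε-transitions
  (x | y)*y — 9 states, 8 ε-transitions
  ((x | y)*y)* — 11 states, 12 ε-transitions
  ((x | y)*y)*x — 12 states, 12 ε-transitions
  (((x | y)*y)*x)? — 14 states, 15 ε-transitions
  z(x | y)*xz(((x | y)*y)*x)? — 24 states, 23 ε-transitions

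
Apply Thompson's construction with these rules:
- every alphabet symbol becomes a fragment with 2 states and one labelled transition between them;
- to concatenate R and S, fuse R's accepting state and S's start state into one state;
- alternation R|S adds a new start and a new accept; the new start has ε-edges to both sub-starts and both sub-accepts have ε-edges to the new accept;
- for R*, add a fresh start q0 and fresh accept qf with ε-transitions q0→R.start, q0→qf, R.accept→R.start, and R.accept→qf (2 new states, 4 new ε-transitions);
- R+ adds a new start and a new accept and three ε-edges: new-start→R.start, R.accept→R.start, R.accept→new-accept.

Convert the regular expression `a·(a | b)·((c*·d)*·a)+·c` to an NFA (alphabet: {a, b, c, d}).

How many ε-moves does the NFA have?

Building bottom-up:
Each of the 7 symbol leaves contributes 0 ε-transitions.
  a | b — 4 ε-transitions
  c* — 4 ε-transitions
  c*·d — 4 ε-transitions
  (c*·d)* — 8 ε-transitions
  (c*·d)*·a — 8 ε-transitions
  ((c*·d)*·a)+ — 11 ε-transitions
  a·(a | b)·((c*·d)*·a)+·c — 15 ε-transitions

15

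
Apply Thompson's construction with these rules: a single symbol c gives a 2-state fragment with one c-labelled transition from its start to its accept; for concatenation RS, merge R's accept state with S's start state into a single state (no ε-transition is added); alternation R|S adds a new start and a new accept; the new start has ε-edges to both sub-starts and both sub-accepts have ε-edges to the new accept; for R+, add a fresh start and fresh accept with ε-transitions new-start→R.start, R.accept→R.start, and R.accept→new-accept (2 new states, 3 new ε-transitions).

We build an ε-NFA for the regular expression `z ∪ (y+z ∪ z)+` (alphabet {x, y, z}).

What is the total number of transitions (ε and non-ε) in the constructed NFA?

18

Per subexpression:
Each of the 4 symbol leaves contributes 1 transition (1 symbol, 0 ε).
  y+ : 4 transitions (1 symbol, 3 ε)
  y+z : 5 transitions (2 symbol, 3 ε)
  y+z ∪ z : 10 transitions (3 symbol, 7 ε)
  (y+z ∪ z)+ : 13 transitions (3 symbol, 10 ε)
  z ∪ (y+z ∪ z)+ : 18 transitions (4 symbol, 14 ε)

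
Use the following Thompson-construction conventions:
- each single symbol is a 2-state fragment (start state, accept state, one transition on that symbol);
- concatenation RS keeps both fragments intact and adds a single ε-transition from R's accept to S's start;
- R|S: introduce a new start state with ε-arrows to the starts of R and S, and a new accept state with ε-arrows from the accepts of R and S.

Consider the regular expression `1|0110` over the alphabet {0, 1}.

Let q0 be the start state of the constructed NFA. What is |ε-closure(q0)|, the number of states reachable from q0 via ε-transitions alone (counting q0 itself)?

3

Let C(F) = |ε-closure(F.start)| within fragment F, and note whether F accepts ε. Symbol fragments have C = 1 and do not accept ε. Then:
  0110 — C equals the left operand's closure size = 1 (its accept is not ε-reachable, so the closure stops there)
  1|0110 — C = 1 + 1 + 1 = 3 (the new accept is not ε-reachable since no branch accepts ε)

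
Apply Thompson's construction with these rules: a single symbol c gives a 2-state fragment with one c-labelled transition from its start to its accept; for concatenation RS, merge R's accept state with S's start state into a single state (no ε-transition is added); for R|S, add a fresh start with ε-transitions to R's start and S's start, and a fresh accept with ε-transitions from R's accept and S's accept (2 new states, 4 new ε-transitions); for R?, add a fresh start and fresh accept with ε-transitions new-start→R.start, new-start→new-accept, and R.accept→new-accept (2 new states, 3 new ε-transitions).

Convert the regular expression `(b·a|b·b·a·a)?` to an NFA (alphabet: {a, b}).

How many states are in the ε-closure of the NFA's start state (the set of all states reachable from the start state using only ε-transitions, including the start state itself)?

5

Compute the ε-closure size of each fragment's start state recursively; a symbol fragment's start has no outgoing ε-edge, so its closure is just itself (size 1).
  b·a — same as the first factor's closure: C = 1
  b·b·a·a — same as the first factor's closure: C = 1
  b·a|b·b·a·a — new start ε-reaches every alternative's start; none of them accept ε, so the new accept is not reached: C = 1 + 1 + 1 = 3
  (b·a|b·b·a·a)? — new start has ε-edges to the inner start and to the new accept, so C = 2 + 3 = 5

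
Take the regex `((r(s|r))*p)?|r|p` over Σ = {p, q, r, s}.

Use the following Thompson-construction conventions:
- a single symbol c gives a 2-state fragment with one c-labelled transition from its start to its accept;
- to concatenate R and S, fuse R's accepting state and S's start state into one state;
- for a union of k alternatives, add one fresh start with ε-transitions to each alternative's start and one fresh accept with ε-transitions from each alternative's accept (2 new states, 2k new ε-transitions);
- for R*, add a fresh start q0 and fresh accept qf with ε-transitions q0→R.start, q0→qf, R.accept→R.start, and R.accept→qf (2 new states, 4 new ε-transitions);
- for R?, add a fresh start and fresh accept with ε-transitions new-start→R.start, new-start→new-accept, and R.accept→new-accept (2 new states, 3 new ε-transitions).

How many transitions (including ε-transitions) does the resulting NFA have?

By structural recursion:
Each of the 6 symbol leaves contributes 1 transition (1 symbol, 0 ε).
  s|r = 6 transitions (2 symbol, 4 ε)
  r(s|r) = 7 transitions (3 symbol, 4 ε)
  (r(s|r))* = 11 transitions (3 symbol, 8 ε)
  (r(s|r))*p = 12 transitions (4 symbol, 8 ε)
  ((r(s|r))*p)? = 15 transitions (4 symbol, 11 ε)
  ((r(s|r))*p)?|r|p = 23 transitions (6 symbol, 17 ε)

23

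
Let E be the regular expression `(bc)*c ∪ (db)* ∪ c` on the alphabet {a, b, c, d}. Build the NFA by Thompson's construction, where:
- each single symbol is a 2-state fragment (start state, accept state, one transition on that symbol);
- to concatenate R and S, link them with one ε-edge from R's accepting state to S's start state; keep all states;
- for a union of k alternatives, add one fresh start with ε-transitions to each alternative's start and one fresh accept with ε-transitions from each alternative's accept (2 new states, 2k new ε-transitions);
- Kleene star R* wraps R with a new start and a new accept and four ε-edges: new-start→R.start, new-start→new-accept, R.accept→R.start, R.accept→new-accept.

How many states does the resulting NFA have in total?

18

Per subexpression:
Each of the 6 symbol leaves contributes a 2-state fragment.
  bc → 4 states
  (bc)* → 6 states
  (bc)*c → 8 states
  db → 4 states
  (db)* → 6 states
  (bc)*c ∪ (db)* ∪ c → 18 states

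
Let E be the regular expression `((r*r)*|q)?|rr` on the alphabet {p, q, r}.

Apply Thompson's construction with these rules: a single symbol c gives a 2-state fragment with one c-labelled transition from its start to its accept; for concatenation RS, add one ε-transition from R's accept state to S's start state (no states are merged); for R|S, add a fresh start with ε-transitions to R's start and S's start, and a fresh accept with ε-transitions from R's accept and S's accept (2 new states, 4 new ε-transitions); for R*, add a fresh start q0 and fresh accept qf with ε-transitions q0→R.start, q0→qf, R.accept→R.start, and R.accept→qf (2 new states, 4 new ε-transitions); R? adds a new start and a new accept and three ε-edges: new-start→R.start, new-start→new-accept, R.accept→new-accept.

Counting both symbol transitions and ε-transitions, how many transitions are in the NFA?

Recursing over subexpressions:
Each of the 5 symbol leaves contributes 1 transition (1 symbol, 0 ε).
  r* : 5 transitions (1 symbol, 4 ε)
  r*r : 7 transitions (2 symbol, 5 ε)
  (r*r)* : 11 transitions (2 symbol, 9 ε)
  (r*r)*|q : 16 transitions (3 symbol, 13 ε)
  ((r*r)*|q)? : 19 transitions (3 symbol, 16 ε)
  rr : 3 transitions (2 symbol, 1 ε)
  ((r*r)*|q)?|rr : 26 transitions (5 symbol, 21 ε)

26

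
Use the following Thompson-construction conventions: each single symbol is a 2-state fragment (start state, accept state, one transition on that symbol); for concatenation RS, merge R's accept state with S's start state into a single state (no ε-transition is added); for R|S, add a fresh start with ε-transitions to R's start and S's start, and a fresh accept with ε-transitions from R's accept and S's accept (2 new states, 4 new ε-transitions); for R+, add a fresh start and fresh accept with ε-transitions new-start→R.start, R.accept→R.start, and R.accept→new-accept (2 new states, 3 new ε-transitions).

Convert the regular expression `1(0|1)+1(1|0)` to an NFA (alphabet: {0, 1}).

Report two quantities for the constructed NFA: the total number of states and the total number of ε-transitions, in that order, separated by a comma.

15, 11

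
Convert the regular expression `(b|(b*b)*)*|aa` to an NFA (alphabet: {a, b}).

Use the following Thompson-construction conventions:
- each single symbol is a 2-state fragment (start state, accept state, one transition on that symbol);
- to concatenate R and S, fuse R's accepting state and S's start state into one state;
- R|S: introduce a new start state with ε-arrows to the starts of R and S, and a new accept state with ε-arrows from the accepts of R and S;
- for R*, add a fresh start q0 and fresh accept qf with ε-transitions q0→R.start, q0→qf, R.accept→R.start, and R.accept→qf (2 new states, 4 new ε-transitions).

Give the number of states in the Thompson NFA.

18

By structural recursion:
Each of the 5 symbol leaves contributes a 2-state fragment.
  b* : 4 states
  b*b : 5 states
  (b*b)* : 7 states
  b|(b*b)* : 11 states
  (b|(b*b)*)* : 13 states
  aa : 3 states
  (b|(b*b)*)*|aa : 18 states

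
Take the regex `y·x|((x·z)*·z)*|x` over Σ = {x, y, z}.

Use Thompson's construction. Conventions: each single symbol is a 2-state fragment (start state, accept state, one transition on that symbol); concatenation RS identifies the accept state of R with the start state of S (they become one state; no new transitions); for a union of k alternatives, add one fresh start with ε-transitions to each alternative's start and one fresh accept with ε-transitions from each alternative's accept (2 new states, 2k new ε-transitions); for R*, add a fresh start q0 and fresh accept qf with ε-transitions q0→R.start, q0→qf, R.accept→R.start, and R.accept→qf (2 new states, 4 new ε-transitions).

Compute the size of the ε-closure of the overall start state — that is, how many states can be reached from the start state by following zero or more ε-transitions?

9

Compute the ε-closure size of each fragment's start state recursively; a symbol fragment's start has no outgoing ε-edge, so its closure is just itself (size 1).
  y·x — |ε-closure| equals the left operand's closure size = 1 (its accept is not ε-reachable, so the closure stops there)
  x·z — |ε-closure| equals the left operand's closure size = 1 (its accept is not ε-reachable, so the closure stops there)
  (x·z)* — the star's fresh start ε-reaches both the body's start and the fresh accept: |ε-closure| = 2 + 1 = 3
  (x·z)*·z — the left operand accepts ε, so the closure extends into the next operand (the shared merged state is already counted); |ε-closure| = 3 + (1−1) = 3
  ((x·z)*·z)* — new start has ε-edges to the inner start and to the new accept, so |ε-closure| = 2 + 3 = 5
  y·x|((x·z)*·z)*|x — new start ε-reaches every alternative's start; at least one alternative accepts ε, so the union's new accept is reached too: |ε-closure| = 1 + 1 + 5 + 1 + 1 = 9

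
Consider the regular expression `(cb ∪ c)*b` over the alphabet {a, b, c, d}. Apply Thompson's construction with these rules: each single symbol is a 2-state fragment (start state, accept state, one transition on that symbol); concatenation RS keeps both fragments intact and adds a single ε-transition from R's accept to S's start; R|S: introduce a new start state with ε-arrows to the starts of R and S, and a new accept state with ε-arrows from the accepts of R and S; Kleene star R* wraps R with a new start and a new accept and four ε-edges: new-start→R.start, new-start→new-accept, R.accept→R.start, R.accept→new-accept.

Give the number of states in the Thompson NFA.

Recursing over subexpressions:
Each of the 4 symbol leaves contributes a 2-state fragment.
  cb → 4 states
  cb ∪ c → 8 states
  (cb ∪ c)* → 10 states
  (cb ∪ c)*b → 12 states

12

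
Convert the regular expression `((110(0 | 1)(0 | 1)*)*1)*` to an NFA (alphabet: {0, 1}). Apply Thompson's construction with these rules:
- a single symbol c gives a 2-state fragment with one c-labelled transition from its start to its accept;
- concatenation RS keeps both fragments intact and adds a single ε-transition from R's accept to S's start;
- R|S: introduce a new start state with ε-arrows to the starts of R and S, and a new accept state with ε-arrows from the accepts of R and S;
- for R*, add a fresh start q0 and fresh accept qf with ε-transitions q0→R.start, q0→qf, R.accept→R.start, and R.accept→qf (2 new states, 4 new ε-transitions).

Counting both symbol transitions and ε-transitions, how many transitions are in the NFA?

Building bottom-up:
Each of the 8 symbol leaves contributes 1 transition (1 symbol, 0 ε).
  0 | 1 = 6 transitions (2 symbol, 4 ε)
  0 | 1 = 6 transitions (2 symbol, 4 ε)
  (0 | 1)* = 10 transitions (2 symbol, 8 ε)
  110(0 | 1)(0 | 1)* = 23 transitions (7 symbol, 16 ε)
  (110(0 | 1)(0 | 1)*)* = 27 transitions (7 symbol, 20 ε)
  (110(0 | 1)(0 | 1)*)*1 = 29 transitions (8 symbol, 21 ε)
  ((110(0 | 1)(0 | 1)*)*1)* = 33 transitions (8 symbol, 25 ε)

33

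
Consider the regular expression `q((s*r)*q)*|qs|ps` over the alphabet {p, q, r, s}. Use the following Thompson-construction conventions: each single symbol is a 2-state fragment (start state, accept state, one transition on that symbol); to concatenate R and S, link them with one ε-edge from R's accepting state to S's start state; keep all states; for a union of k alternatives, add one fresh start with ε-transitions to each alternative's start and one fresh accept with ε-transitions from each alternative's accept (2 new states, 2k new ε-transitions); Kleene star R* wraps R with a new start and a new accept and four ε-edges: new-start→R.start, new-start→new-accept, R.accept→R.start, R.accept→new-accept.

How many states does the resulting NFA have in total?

Building bottom-up:
Each of the 8 symbol leaves contributes a 2-state fragment.
  s* = 4 states
  s*r = 6 states
  (s*r)* = 8 states
  (s*r)*q = 10 states
  ((s*r)*q)* = 12 states
  q((s*r)*q)* = 14 states
  qs = 4 states
  ps = 4 states
  q((s*r)*q)*|qs|ps = 24 states

24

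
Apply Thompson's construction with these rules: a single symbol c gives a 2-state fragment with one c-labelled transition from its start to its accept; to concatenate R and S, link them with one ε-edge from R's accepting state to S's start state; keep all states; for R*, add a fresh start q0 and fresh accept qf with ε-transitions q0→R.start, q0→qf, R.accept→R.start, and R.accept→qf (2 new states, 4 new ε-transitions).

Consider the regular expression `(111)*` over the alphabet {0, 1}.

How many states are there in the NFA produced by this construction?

Bottom-up over the parse tree:
Each of the 3 symbol leaves contributes a 2-state fragment.
  111 = 6 states
  (111)* = 8 states

8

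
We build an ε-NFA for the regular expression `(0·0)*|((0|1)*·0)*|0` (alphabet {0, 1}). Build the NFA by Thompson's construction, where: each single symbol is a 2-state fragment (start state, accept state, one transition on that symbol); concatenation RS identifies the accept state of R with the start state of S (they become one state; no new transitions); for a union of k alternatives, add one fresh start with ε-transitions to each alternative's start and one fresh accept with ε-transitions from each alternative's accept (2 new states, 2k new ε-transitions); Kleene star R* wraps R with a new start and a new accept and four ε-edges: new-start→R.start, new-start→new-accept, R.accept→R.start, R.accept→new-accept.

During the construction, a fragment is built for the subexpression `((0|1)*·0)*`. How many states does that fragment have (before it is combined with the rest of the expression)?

Fragment for `((0|1)*·0)*`:
Each of the 3 symbol leaves contributes a 2-state fragment.
  0|1 : 6 states
  (0|1)* : 8 states
  (0|1)*·0 : 9 states
  ((0|1)*·0)* : 11 states

11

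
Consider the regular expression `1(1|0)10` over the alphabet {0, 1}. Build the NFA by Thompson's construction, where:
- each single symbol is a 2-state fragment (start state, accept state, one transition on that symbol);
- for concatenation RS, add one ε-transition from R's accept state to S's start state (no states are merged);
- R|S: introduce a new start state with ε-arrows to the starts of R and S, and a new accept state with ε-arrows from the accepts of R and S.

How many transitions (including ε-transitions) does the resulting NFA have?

12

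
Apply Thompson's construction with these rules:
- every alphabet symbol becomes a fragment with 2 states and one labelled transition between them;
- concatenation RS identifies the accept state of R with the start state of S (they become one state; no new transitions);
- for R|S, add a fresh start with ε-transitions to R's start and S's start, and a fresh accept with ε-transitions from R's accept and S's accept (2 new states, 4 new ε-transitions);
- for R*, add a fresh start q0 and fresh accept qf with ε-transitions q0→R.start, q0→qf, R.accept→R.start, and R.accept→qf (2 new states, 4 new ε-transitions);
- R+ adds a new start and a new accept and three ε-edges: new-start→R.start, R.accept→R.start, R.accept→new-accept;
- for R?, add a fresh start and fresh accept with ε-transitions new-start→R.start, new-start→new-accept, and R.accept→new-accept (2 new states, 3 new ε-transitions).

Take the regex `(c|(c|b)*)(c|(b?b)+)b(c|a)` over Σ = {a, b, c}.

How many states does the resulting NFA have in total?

28

Bottom-up over the parse tree:
Each of the 9 symbol leaves contributes a 2-state fragment.
  c|b — 6 states
  (c|b)* — 8 states
  c|(c|b)* — 12 states
  b? — 4 states
  b?b — 5 states
  (b?b)+ — 7 states
  c|(b?b)+ — 11 states
  c|a — 6 states
  (c|(c|b)*)(c|(b?b)+)b(c|a) — 28 states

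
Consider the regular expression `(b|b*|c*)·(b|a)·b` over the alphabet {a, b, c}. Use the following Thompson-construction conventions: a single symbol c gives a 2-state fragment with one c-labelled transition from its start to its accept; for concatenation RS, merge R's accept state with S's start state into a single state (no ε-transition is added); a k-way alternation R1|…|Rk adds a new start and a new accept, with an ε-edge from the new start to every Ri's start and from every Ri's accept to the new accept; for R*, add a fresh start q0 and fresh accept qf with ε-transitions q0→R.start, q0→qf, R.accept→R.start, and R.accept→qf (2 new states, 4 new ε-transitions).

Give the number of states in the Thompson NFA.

Recursing over subexpressions:
Each of the 6 symbol leaves contributes a 2-state fragment.
  b* → 4 states
  c* → 4 states
  b|b*|c* → 12 states
  b|a → 6 states
  (b|b*|c*)·(b|a)·b → 18 states

18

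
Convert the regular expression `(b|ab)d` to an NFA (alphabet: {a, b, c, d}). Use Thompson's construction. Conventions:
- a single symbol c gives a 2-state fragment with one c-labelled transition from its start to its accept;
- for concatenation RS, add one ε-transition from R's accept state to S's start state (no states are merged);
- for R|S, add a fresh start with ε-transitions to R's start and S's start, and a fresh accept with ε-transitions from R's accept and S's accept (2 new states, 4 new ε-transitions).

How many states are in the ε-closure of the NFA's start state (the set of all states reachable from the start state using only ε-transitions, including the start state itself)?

Let C(F) = |ε-closure(F.start)| within fragment F, and note whether F accepts ε. Symbol fragments have C = 1 and do not accept ε. Then:
  ab : |closure| equals the left operand's closure size = 1 (its accept is not ε-reachable, so the closure stops there)
  b|ab : |closure| = 1 + 1 + 1 = 3 (the new accept is not ε-reachable since no branch accepts ε)
  (b|ab)d : same as the first factor's closure: |closure| = 3

3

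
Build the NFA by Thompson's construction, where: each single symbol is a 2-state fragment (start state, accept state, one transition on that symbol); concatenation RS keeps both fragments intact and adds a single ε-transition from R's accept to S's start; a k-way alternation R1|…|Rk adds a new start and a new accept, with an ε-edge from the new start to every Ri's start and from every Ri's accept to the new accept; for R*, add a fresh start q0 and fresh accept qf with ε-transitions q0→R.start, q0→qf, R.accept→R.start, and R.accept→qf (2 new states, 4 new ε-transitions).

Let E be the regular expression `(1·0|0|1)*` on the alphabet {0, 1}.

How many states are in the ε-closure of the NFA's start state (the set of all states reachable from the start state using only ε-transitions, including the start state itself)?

6

Compute the ε-closure size of each fragment's start state recursively; a symbol fragment's start has no outgoing ε-edge, so its closure is just itself (size 1).
  1·0 — same as the first factor's closure: |closure| = 1
  1·0|0|1 — new start ε-reaches every alternative's start; none of them accept ε, so the new accept is not reached: |closure| = 1 + 1 + 1 + 1 = 4
  (1·0|0|1)* — new start has ε-edges to the inner start and to the new accept, so |closure| = 2 + 4 = 6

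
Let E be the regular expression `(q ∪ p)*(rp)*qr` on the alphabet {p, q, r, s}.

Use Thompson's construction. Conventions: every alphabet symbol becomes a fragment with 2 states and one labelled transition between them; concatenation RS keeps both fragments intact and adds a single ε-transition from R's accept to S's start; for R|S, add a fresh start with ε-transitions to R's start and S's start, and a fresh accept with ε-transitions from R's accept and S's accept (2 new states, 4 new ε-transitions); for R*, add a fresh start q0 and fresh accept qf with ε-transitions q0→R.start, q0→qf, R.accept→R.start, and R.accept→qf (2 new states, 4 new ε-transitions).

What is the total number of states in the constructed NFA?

18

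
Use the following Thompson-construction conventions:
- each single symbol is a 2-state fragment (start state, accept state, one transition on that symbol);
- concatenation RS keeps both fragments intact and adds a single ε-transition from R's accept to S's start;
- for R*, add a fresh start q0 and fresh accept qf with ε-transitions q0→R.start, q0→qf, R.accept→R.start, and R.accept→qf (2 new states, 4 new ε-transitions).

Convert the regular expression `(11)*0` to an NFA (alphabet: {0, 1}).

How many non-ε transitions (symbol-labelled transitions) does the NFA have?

3

By structural recursion:
Each of the 3 symbol leaves contributes exactly 1 symbol transition.
  11 = 2 symbol transitions
  (11)* = 2 symbol transitions
  (11)*0 = 3 symbol transitions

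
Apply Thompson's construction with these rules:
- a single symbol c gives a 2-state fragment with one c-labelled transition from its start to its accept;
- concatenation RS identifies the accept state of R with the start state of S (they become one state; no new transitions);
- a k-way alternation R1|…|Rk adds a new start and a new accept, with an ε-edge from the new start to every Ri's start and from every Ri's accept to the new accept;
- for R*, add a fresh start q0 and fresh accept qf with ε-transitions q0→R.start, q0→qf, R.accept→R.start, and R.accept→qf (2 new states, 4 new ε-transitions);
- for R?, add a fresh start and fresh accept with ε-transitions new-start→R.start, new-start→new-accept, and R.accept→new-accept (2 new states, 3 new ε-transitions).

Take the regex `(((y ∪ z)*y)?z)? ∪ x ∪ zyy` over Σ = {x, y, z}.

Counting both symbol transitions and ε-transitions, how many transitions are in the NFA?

Building bottom-up:
Each of the 8 symbol leaves contributes 1 transition (1 symbol, 0 ε).
  y ∪ z : 6 transitions (2 symbol, 4 ε)
  (y ∪ z)* : 10 transitions (2 symbol, 8 ε)
  (y ∪ z)*y : 11 transitions (3 symbol, 8 ε)
  ((y ∪ z)*y)? : 14 transitions (3 symbol, 11 ε)
  ((y ∪ z)*y)?z : 15 transitions (4 symbol, 11 ε)
  (((y ∪ z)*y)?z)? : 18 transitions (4 symbol, 14 ε)
  zyy : 3 transitions (3 symbol, 0 ε)
  (((y ∪ z)*y)?z)? ∪ x ∪ zyy : 28 transitions (8 symbol, 20 ε)

28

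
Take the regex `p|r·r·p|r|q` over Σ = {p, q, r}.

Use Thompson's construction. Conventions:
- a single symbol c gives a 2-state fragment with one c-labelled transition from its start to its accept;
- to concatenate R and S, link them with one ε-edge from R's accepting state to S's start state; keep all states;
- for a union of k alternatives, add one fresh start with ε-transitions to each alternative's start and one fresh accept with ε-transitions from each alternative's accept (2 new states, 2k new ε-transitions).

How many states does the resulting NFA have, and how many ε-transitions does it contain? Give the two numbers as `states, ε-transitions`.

14, 10

Recursing over subexpressions:
Each of the 6 symbol leaves contributes 2 states and 0 ε-transitions.
  r·r·p = 6 states, 2 ε-transitions
  p|r·r·p|r|q = 14 states, 10 ε-transitions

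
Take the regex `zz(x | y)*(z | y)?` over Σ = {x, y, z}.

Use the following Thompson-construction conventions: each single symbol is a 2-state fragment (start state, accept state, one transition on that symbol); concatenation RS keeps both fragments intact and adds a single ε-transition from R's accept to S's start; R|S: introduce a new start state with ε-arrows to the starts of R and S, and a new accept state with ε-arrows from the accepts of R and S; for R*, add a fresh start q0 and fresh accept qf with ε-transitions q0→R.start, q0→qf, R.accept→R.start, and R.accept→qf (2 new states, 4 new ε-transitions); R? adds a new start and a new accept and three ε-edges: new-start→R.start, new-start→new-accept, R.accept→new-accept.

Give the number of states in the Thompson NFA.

Per subexpression:
Each of the 6 symbol leaves contributes a 2-state fragment.
  x | y — 6 states
  (x | y)* — 8 states
  z | y — 6 states
  (z | y)? — 8 states
  zz(x | y)*(z | y)? — 20 states

20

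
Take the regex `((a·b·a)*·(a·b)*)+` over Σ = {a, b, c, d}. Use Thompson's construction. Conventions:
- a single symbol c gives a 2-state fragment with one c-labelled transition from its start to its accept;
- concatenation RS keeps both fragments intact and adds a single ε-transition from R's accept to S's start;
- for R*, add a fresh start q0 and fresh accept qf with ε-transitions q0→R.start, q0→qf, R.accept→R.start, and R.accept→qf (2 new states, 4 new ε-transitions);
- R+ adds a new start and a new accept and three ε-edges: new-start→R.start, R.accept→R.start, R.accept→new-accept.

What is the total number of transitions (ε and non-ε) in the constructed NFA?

20

Building bottom-up:
Each of the 5 symbol leaves contributes 1 transition (1 symbol, 0 ε).
  a·b·a = 5 transitions (3 symbol, 2 ε)
  (a·b·a)* = 9 transitions (3 symbol, 6 ε)
  a·b = 3 transitions (2 symbol, 1 ε)
  (a·b)* = 7 transitions (2 symbol, 5 ε)
  (a·b·a)*·(a·b)* = 17 transitions (5 symbol, 12 ε)
  ((a·b·a)*·(a·b)*)+ = 20 transitions (5 symbol, 15 ε)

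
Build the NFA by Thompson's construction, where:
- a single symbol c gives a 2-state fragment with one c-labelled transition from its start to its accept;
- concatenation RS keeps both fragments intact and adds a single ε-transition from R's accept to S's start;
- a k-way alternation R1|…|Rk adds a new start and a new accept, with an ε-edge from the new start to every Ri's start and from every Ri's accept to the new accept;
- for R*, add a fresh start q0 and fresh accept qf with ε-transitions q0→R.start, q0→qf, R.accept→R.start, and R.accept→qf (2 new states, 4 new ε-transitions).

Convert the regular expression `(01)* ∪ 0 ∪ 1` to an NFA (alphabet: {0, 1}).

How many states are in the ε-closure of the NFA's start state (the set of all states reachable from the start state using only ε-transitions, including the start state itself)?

7

Work bottom-up. For each fragment F, track |ε-closure(F.start)| and whether F's accept lies in that closure (i.e. whether F accepts ε). A single-symbol fragment has closure size 1 and does not accept ε.
  01 : same as the first factor's closure: |closure| = 1
  (01)* : |closure| = 1 (new start) + 1 (body) + 1 (new accept) = 3
  (01)* ∪ 0 ∪ 1 : new start ε-reaches every alternative's start; at least one alternative accepts ε, so the union's new accept is reached too: |closure| = 1 + 3 + 1 + 1 + 1 = 7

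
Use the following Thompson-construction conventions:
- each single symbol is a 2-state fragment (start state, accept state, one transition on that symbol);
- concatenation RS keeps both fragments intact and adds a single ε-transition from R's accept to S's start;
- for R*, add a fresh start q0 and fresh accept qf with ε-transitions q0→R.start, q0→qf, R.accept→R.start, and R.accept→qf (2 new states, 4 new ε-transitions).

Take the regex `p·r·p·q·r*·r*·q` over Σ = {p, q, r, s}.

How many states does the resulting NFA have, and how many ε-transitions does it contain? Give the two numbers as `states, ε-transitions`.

18, 14

Per subexpression:
Each of the 7 symbol leaves contributes 2 states and 0 ε-transitions.
  r* — 4 states, 4 ε-transitions
  r* — 4 states, 4 ε-transitions
  p·r·p·q·r*·r*·q — 18 states, 14 ε-transitions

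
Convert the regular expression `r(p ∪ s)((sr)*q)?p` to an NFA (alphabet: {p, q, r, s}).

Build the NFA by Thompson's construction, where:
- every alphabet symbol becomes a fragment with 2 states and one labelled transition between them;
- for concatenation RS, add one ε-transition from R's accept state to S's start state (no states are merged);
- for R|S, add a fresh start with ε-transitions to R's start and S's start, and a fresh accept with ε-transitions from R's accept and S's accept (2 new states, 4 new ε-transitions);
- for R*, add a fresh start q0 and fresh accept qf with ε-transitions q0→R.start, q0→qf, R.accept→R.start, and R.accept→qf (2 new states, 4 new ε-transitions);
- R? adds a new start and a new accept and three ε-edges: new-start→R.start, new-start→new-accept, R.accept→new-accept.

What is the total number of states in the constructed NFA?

20

Recursing over subexpressions:
Each of the 7 symbol leaves contributes a 2-state fragment.
  p ∪ s — 6 states
  sr — 4 states
  (sr)* — 6 states
  (sr)*q — 8 states
  ((sr)*q)? — 10 states
  r(p ∪ s)((sr)*q)?p — 20 states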